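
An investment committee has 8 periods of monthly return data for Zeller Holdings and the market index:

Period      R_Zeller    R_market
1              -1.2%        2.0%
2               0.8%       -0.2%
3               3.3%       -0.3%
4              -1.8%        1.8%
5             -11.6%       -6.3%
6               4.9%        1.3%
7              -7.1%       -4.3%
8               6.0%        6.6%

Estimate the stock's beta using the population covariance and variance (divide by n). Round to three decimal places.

1.294

Mean R_i = (-1.2 + 0.8 + 3.3 − 1.8 − 11.6 + 4.9 − 7.1 + 6.0) / 8 = -0.8375%
Mean R_m = (2.0 − 0.2 − 0.3 + 1.8 − 6.3 + 1.3 − 4.3 + 6.6) / 8 = 0.0750%
Σ(R_i − R̄_i)(R_m − R̄_m) = 143.2925  ⇒  Cov = 143.2925 / 8 = 17.9116
Σ(R_m − R̄_m)² = 110.7550  ⇒  Var(R_m) = 110.7550 / 8 = 13.8444
β = Cov / Var(R_m) = 17.9116 / 13.8444 = 1.2938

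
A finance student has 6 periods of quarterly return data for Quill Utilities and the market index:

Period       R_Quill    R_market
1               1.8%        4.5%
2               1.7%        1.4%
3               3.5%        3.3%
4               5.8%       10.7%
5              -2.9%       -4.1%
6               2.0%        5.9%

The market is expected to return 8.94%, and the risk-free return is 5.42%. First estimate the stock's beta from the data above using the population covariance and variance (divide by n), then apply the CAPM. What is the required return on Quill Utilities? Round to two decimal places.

7.31%

Mean R_i = (1.8 + 1.7 + 3.5 + 5.8 − 2.9 + 2.0) / 6 = 1.9833%
Mean R_m = (4.5 + 1.4 + 3.3 + 10.7 − 4.1 + 5.9) / 6 = 3.6167%
Σ(R_i − R̄_i)(R_m − R̄_m) = 64.7417  ⇒  Cov = 64.7417 / 6 = 10.7903
Σ(R_m − R̄_m)² = 120.7283  ⇒  Var(R_m) = 120.7283 / 6 = 20.1214
β = Cov / Var(R_m) = 10.7903 / 20.1214 = 0.5363
MRP = 8.94% − 5.42% = 3.52%
E(R) = R_f + β × MRP = 5.42% + 0.5363 × 3.52% = 7.31%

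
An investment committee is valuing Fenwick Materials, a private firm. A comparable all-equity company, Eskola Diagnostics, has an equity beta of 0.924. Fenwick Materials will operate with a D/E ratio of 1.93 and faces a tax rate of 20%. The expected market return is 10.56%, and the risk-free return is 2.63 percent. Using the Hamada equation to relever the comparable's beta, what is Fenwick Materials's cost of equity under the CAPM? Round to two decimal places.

21.27%

β_L = β_U × [1 + (1 − t)(D/E)] = 0.924 × [1 + (1 − 0.20) × 1.93]
    = 0.924 × [1 + 0.80 × 1.93] = 0.924 × 2.5440 = 2.3507
MRP = 10.56% − 2.63% = 7.93%
E(R) = R_f + β_L × MRP = 2.63% + 2.3507 × 7.93% = 21.27%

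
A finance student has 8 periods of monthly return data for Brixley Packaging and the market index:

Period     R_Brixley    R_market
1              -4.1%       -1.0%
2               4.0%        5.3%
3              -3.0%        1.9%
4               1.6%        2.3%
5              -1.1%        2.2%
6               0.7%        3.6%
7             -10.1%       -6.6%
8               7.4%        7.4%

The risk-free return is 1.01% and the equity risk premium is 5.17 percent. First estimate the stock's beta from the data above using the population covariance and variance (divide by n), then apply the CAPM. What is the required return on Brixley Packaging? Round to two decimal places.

7.33%

Mean R_i = (-4.1 + 4.0 − 3.0 + 1.6 − 1.1 + 0.7 − 10.1 + 7.4) / 8 = -0.5750%
Mean R_m = (-1.0 + 5.3 + 1.9 + 2.3 + 2.2 + 3.6 − 6.6 + 7.4) / 8 = 1.8875%
Σ(R_i − R̄_i)(R_m − R̄_m) = 153.4825  ⇒  Cov = 153.4825 / 8 = 19.1853
Σ(R_m − R̄_m)² = 125.6088  ⇒  Var(R_m) = 125.6088 / 8 = 15.7011
β = Cov / Var(R_m) = 19.1853 / 15.7011 = 1.2219
E(R) = R_f + β × MRP = 1.01% + 1.2219 × 5.17% = 7.33%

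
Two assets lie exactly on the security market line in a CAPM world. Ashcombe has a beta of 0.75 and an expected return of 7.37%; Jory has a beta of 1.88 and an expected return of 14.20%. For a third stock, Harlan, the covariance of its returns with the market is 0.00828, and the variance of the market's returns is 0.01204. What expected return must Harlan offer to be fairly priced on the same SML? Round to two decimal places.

6.99%

MRP = (14.20% − 7.37%) / (1.88 − 0.75) = 6.0442%
R_f = 7.37% − 0.75 × 6.0442% = 2.8369%
β_Harlan = Cov / Var(R_m) = 0.00828 / 0.01204 = 0.6877
E(R_Harlan) = R_f + β × MRP = 2.8369% + 0.6877 × 6.0442% = 6.99%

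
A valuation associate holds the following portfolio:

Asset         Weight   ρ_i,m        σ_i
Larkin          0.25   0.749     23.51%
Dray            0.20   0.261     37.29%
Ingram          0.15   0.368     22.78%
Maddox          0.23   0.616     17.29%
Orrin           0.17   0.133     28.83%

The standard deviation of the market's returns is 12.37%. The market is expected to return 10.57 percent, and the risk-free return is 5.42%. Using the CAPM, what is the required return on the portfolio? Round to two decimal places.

β_Larkin = 0.749 × 23.51% / 12.37% = 1.4235
β_Dray = 0.261 × 37.29% / 12.37% = 0.7868
β_Ingram = 0.368 × 22.78% / 12.37% = 0.6777
β_Maddox = 0.616 × 17.29% / 12.37% = 0.8610
β_Orrin = 0.133 × 28.83% / 12.37% = 0.3100
β_P = Σ w_i β_i = 0.25×1.4235 + 0.20×0.7868 + 0.15×0.6777 + 0.23×0.8610 + 0.17×0.3100 = 0.8656
MRP = 10.57% − 5.42% = 5.15%
E(R_P) = R_f + β_P × MRP = 5.42% + 0.8656 × 5.15% = 9.88%

9.88%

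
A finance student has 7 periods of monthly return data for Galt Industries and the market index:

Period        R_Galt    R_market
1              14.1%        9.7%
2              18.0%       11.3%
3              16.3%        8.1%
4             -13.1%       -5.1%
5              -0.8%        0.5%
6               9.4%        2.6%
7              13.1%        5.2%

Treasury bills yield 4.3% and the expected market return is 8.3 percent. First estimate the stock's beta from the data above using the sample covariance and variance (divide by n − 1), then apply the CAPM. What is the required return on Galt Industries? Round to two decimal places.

11.72%

Mean R_i = (14.1 + 18.0 + 16.3 − 13.1 − 0.8 + 9.4 + 13.1) / 7 = 8.1429%
Mean R_m = (9.7 + 11.3 + 8.1 − 5.1 + 0.5 + 2.6 + 5.2) / 7 = 4.6143%
Σ(R_i − R̄_i)(R_m − R̄_m) = 368.1557  ⇒  Cov = 368.1557 / 6 = 61.3593
Σ(R_m − R̄_m)² = 198.4086  ⇒  Var(R_m) = 198.4086 / 6 = 33.0681
β = Cov / Var(R_m) = 61.3593 / 33.0681 = 1.8555
MRP = 8.3% − 4.3% = 4.00%
E(R) = R_f + β × MRP = 4.3% + 1.8555 × 4.0% = 11.72%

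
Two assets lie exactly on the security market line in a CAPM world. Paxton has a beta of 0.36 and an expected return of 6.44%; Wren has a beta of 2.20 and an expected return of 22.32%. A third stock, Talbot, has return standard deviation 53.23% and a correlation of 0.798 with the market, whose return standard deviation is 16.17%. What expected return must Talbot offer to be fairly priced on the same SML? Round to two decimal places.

26.00%

MRP = (22.32% − 6.44%) / (2.20 − 0.36) = 8.6304%
R_f = 6.44% − 0.36 × 8.6304% = 3.3331%
β_Talbot = ρ·σ_i/σ_m = 0.798 × 53.23 / 16.17 = 2.6269
E(R_Talbot) = R_f + β × MRP = 3.3331% + 2.6269 × 8.6304% = 26.00%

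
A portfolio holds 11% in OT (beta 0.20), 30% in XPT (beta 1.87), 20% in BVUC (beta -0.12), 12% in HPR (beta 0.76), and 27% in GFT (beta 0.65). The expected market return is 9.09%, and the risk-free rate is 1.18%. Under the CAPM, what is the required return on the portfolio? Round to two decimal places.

β_P = Σ w_i β_i = 0.11×0.20 + 0.30×1.87 + 0.20×-0.12 + 0.12×0.76 + 0.27×0.65 = 0.8257
MRP = 9.09% − 1.18% = 7.91%
E(R_P) = R_f + β_P × MRP = 1.18% + 0.8257 × 7.91% = 7.71%

7.71%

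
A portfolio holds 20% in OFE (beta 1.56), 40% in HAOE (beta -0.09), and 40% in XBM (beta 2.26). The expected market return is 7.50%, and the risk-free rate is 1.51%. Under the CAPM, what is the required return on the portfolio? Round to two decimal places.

β_P = Σ w_i β_i = 0.20×1.56 + 0.40×-0.09 + 0.40×2.26 = 1.1800
MRP = 7.50% − 1.51% = 5.99%
E(R_P) = R_f + β_P × MRP = 1.51% + 1.1800 × 5.99% = 8.58%

8.58%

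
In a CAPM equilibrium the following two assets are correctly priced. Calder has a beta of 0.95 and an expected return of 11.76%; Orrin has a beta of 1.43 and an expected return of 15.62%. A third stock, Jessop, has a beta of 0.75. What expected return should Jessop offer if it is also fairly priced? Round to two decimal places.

10.15%

MRP (SML slope) = (15.62% − 11.76%) / (1.43 − 0.95) = 3.86% / 0.48 = 8.0417%
R_f (intercept) = 11.76% − 0.95 × 8.0417% = 4.1204%
E(R_Jessop) = R_f + β × MRP = 4.1204% + 0.75 × 8.0417% = 10.15%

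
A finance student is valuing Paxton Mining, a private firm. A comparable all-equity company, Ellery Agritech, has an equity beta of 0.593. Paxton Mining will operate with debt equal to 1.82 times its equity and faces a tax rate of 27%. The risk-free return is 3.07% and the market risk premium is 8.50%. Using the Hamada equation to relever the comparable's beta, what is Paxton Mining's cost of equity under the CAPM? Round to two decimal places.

β_L = β_U × [1 + (1 − t)(D/E)] = 0.593 × [1 + (1 − 0.27) × 1.82]
    = 0.593 × [1 + 0.73 × 1.82] = 0.593 × 2.3286 = 1.3809
E(R) = R_f + β_L × MRP = 3.07% + 1.3809 × 8.50% = 14.81%

14.81%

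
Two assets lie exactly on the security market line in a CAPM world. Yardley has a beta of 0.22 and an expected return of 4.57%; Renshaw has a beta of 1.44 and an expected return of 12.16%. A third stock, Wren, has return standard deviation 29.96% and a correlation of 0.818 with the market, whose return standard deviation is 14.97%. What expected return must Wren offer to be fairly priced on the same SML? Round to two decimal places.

13.39%

MRP = (12.16% − 4.57%) / (1.44 − 0.22) = 6.2213%
R_f = 4.57% − 0.22 × 6.2213% = 3.2013%
β_Wren = ρ·σ_i/σ_m = 0.818 × 29.96 / 14.97 = 1.6371
E(R_Wren) = R_f + β × MRP = 3.2013% + 1.6371 × 6.2213% = 13.39%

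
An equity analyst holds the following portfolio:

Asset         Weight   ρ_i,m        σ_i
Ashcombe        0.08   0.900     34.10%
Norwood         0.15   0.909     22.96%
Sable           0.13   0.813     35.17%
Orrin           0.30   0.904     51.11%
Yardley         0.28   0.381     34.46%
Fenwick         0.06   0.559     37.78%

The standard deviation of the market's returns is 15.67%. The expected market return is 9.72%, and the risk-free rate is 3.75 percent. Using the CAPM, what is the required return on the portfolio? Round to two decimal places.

14.46%

β_Ashcombe = 0.900 × 34.10% / 15.67% = 1.9585
β_Norwood = 0.909 × 22.96% / 15.67% = 1.3319
β_Sable = 0.813 × 35.17% / 15.67% = 1.8247
β_Orrin = 0.904 × 51.11% / 15.67% = 2.9485
β_Yardley = 0.381 × 34.46% / 15.67% = 0.8379
β_Fenwick = 0.559 × 37.78% / 15.67% = 1.3477
β_P = Σ w_i β_i = 0.08×1.9585 + 0.15×1.3319 + 0.13×1.8247 + 0.30×2.9485 + 0.28×0.8379 + 0.06×1.3477 = 1.7937
MRP = 9.72% − 3.75% = 5.97%
E(R_P) = R_f + β_P × MRP = 3.75% + 1.7937 × 5.97% = 14.46%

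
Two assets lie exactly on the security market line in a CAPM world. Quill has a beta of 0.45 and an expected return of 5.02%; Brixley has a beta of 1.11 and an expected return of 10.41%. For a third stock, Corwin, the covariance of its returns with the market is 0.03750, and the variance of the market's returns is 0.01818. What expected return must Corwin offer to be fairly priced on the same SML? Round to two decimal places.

MRP = (10.41% − 5.02%) / (1.11 − 0.45) = 8.1667%
R_f = 5.02% − 0.45 × 8.1667% = 1.3450%
β_Corwin = Cov / Var(R_m) = 0.03750 / 0.01818 = 2.0627
E(R_Corwin) = R_f + β × MRP = 1.3450% + 2.0627 × 8.1667% = 18.19%

18.19%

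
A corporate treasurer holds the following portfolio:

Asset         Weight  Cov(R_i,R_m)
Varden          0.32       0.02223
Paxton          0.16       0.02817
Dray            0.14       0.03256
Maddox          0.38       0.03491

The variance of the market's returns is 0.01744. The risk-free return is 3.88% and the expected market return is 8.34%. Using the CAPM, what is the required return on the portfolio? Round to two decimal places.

11.41%

β_Varden = 0.02223 / 0.01744 = 1.2747
β_Paxton = 0.02817 / 0.01744 = 1.6153
β_Dray = 0.03256 / 0.01744 = 1.8670
β_Maddox = 0.03491 / 0.01744 = 2.0017
β_P = Σ w_i β_i = 0.32×1.2747 + 0.16×1.6153 + 0.14×1.8670 + 0.38×2.0017 = 1.6884
MRP = 8.34% − 3.88% = 4.46%
E(R_P) = R_f + β_P × MRP = 3.88% + 1.6884 × 4.46% = 11.41%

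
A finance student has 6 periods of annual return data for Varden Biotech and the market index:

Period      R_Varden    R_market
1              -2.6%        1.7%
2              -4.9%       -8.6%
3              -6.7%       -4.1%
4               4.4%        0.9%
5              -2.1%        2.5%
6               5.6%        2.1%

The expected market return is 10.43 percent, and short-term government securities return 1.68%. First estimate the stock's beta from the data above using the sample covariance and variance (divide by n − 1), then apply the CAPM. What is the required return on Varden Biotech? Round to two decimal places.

7.79%

Mean R_i = (-2.6 − 4.9 − 6.7 + 4.4 − 2.1 + 5.6) / 6 = -1.0500%
Mean R_m = (1.7 − 8.6 − 4.1 + 0.9 + 2.5 + 2.1) / 6 = -0.9167%
Σ(R_i − R̄_i)(R_m − R̄_m) = 69.8850  ⇒  Cov = 69.8850 / 5 = 13.9770
Σ(R_m − R̄_m)² = 100.0883  ⇒  Var(R_m) = 100.0883 / 5 = 20.0177
β = Cov / Var(R_m) = 13.9770 / 20.0177 = 0.6982
MRP = 10.43% − 1.68% = 8.75%
E(R) = R_f + β × MRP = 1.68% + 0.6982 × 8.75% = 7.79%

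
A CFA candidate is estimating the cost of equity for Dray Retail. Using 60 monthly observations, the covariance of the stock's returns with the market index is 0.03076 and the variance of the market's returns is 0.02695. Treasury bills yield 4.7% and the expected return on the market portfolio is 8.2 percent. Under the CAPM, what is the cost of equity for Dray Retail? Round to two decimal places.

8.69%

β = Cov(R_i, R_m) / Var(R_m) = 0.03076 / 0.02695 = 1.1414
MRP = 8.2% − 4.7% = 3.50%
E(R) = R_f + β × MRP = 4.7% + 1.1414 × 3.5% = 8.69%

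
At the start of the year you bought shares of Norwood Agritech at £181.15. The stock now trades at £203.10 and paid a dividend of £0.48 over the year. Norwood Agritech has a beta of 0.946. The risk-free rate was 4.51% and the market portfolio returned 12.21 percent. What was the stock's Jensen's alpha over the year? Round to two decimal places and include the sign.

Realised HPR = (P1 + D1 − P0) / P0 = (203.10 + 0.48 − 181.15) / 181.15 = 22.43 / 181.15 = 12.3820%
MRP = 12.21% − 4.51% = 7.70%
CAPM required = R_f + β·MRP = 4.51% + 0.946 × 7.70% = 11.79420%
α = realised − required = 12.3820% − 11.79420% = +0.59%

+0.59%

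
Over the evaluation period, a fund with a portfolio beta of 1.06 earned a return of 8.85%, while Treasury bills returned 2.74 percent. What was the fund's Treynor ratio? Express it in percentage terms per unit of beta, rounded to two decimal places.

Treynor = (R_P − R_f) / β_P = (8.85% − 2.74%) / 1.0600 = 6.11% / 1.0600 = 5.76%

5.76%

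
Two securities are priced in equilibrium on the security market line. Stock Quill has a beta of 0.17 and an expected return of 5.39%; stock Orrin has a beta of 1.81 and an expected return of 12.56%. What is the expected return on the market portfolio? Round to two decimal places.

9.02%

Both satisfy E(R) = R_f + β·MRP, so the slope of the SML is
MRP = (12.56% − 5.39%) / (1.81 − 0.17) = 7.17% / 1.64 = 4.3720%
R_f = E(R_Quill) − β_Quill·MRP = 5.39% − 0.17 × 4.3720% = 4.6468%
E(R_m) = R_f + MRP = 4.6468% + 4.3720% = 9.02%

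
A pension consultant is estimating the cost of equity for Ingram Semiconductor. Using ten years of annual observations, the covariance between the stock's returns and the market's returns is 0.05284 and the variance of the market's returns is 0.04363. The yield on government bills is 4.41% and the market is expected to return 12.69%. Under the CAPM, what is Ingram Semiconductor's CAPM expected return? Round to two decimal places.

14.44%

β = Cov(R_i, R_m) / Var(R_m) = 0.05284 / 0.04363 = 1.2111
MRP = 12.69% − 4.41% = 8.28%
E(R) = R_f + β × MRP = 4.41% + 1.2111 × 8.28% = 14.44%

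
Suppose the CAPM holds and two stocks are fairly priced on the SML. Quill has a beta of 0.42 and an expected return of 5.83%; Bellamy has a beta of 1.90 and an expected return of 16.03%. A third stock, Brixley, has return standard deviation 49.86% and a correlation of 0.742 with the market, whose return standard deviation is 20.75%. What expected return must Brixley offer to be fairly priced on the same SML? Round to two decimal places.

15.22%

MRP = (16.03% − 5.83%) / (1.90 − 0.42) = 6.8919%
R_f = 5.83% − 0.42 × 6.8919% = 2.9354%
β_Brixley = ρ·σ_i/σ_m = 0.742 × 49.86 / 20.75 = 1.7829
E(R_Brixley) = R_f + β × MRP = 2.9354% + 1.7829 × 6.8919% = 15.22%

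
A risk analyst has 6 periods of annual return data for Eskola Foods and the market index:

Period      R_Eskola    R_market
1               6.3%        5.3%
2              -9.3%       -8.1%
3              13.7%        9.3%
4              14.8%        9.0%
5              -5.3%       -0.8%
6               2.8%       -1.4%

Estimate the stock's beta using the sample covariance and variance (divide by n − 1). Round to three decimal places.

Mean R_i = (6.3 − 9.3 + 13.7 + 14.8 − 5.3 + 2.8) / 6 = 3.8333%
Mean R_m = (5.3 − 8.1 + 9.3 + 9.0 − 0.8 − 1.4) / 6 = 2.2167%
Σ(R_i − R̄_i)(R_m − R̄_m) = 318.6667  ⇒  Cov = 318.6667 / 5 = 63.7333
Σ(R_m − R̄_m)² = 234.3083  ⇒  Var(R_m) = 234.3083 / 5 = 46.8617
β = Cov / Var(R_m) = 63.7333 / 46.8617 = 1.3600

1.360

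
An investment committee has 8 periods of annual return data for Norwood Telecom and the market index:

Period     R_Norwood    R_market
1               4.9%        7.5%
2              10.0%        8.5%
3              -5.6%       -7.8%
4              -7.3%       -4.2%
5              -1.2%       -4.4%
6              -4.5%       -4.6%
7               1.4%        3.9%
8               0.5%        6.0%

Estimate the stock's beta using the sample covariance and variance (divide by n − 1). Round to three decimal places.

Mean R_i = (4.9 + 10.0 − 5.6 − 7.3 − 1.2 − 4.5 + 1.4 + 0.5) / 8 = -0.2250%
Mean R_m = (7.5 + 8.5 − 7.8 − 4.2 − 4.4 − 4.6 + 3.9 + 6.0) / 8 = 0.6125%
Σ(R_i − R̄_i)(R_m − R̄_m) = 231.6325  ⇒  Cov = 231.6325 / 7 = 33.0904
Σ(R_m − R̄_m)² = 295.7088  ⇒  Var(R_m) = 295.7088 / 7 = 42.2441
β = Cov / Var(R_m) = 33.0904 / 42.2441 = 0.7833

0.783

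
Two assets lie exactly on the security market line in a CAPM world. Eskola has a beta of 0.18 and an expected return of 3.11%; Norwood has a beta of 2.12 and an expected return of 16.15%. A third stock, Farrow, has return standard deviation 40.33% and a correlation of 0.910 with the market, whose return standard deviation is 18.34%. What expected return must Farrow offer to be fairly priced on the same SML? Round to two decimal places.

15.35%

MRP = (16.15% − 3.11%) / (2.12 − 0.18) = 6.7216%
R_f = 3.11% − 0.18 × 6.7216% = 1.9001%
β_Farrow = ρ·σ_i/σ_m = 0.910 × 40.33 / 18.34 = 2.0011
E(R_Farrow) = R_f + β × MRP = 1.9001% + 2.0011 × 6.7216% = 15.35%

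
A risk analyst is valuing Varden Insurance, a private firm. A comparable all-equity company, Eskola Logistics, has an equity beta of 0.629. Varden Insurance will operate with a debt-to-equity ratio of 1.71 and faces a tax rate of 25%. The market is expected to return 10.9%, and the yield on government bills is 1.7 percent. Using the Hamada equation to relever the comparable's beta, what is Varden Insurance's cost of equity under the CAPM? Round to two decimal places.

β_L = β_U × [1 + (1 − t)(D/E)] = 0.629 × [1 + (1 − 0.25) × 1.71]
    = 0.629 × [1 + 0.75 × 1.71] = 0.629 × 2.2825 = 1.4357
MRP = 10.9% − 1.7% = 9.20%
E(R) = R_f + β_L × MRP = 1.7% + 1.4357 × 9.2% = 14.91%

14.91%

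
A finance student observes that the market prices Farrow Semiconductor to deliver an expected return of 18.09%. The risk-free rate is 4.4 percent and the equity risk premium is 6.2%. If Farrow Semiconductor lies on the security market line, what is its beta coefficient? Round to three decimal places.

β = (E(R) − R_f) / MRP = (18.09% − 4.4%) / 6.2% = 13.69% / 6.2% = 2.208

2.208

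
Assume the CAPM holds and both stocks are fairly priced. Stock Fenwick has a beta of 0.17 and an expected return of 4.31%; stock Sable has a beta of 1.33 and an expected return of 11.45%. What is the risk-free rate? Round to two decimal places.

3.26%

Both satisfy E(R) = R_f + β·MRP, so the slope of the SML is
MRP = (11.45% − 4.31%) / (1.33 − 0.17) = 7.14% / 1.16 = 6.1552%
R_f = E(R_Fenwick) − β_Fenwick·MRP = 4.31% − 0.17 × 6.1552% = 3.2636%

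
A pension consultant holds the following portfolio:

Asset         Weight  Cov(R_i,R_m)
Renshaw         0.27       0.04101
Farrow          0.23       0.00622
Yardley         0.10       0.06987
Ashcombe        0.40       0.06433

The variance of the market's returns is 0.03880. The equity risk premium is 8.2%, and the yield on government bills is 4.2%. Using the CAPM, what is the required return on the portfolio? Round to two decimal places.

13.76%

β_Renshaw = 0.04101 / 0.03880 = 1.0570
β_Farrow = 0.00622 / 0.03880 = 0.1603
β_Yardley = 0.06987 / 0.03880 = 1.8008
β_Ashcombe = 0.06433 / 0.03880 = 1.6580
β_P = Σ w_i β_i = 0.27×1.0570 + 0.23×0.1603 + 0.10×1.8008 + 0.40×1.6580 = 1.1655
E(R_P) = R_f + β_P × MRP = 4.2% + 1.1655 × 8.2% = 13.76%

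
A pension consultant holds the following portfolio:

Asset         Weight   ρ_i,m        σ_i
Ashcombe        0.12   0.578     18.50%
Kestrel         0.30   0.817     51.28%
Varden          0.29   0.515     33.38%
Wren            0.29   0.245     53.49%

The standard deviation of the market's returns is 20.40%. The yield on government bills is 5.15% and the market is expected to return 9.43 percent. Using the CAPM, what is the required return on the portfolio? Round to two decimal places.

β_Ashcombe = 0.578 × 18.50% / 20.40% = 0.5242
β_Kestrel = 0.817 × 51.28% / 20.40% = 2.0537
β_Varden = 0.515 × 33.38% / 20.40% = 0.8427
β_Wren = 0.245 × 53.49% / 20.40% = 0.6424
β_P = Σ w_i β_i = 0.12×0.5242 + 0.30×2.0537 + 0.29×0.8427 + 0.29×0.6424 = 1.1097
MRP = 9.43% − 5.15% = 4.28%
E(R_P) = R_f + β_P × MRP = 5.15% + 1.1097 × 4.28% = 9.90%

9.90%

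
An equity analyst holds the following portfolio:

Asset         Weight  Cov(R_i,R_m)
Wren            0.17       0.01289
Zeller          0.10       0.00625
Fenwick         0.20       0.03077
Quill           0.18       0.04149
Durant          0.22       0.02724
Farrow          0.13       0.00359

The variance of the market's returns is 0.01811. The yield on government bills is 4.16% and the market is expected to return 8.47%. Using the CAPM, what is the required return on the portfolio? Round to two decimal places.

9.61%

β_Wren = 0.01289 / 0.01811 = 0.7118
β_Zeller = 0.00625 / 0.01811 = 0.3451
β_Fenwick = 0.03077 / 0.01811 = 1.6991
β_Quill = 0.04149 / 0.01811 = 2.2910
β_Durant = 0.02724 / 0.01811 = 1.5041
β_Farrow = 0.00359 / 0.01811 = 0.1982
β_P = Σ w_i β_i = 0.17×0.7118 + 0.10×0.3451 + 0.20×1.6991 + 0.18×2.2910 + 0.22×1.5041 + 0.13×0.1982 = 1.2644
MRP = 8.47% − 4.16% = 4.31%
E(R_P) = R_f + β_P × MRP = 4.16% + 1.2644 × 4.31% = 9.61%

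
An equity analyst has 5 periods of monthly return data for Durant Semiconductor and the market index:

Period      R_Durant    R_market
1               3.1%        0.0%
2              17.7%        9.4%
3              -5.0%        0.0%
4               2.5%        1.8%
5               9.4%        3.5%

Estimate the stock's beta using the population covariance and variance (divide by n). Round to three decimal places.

Mean R_i = (3.1 + 17.7 − 5.0 + 2.5 + 9.4) / 5 = 5.5400%
Mean R_m = (0.0 + 9.4 + 0.0 + 1.8 + 3.5) / 5 = 2.9400%
Σ(R_i − R̄_i)(R_m − R̄_m) = 122.3420  ⇒  Cov = 122.3420 / 5 = 24.4684
Σ(R_m − R̄_m)² = 60.6320  ⇒  Var(R_m) = 60.6320 / 5 = 12.1264
β = Cov / Var(R_m) = 24.4684 / 12.1264 = 2.0178

2.018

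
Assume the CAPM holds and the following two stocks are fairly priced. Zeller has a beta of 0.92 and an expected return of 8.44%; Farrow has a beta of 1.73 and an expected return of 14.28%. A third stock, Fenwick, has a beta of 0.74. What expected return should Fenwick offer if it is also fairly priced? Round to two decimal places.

MRP (SML slope) = (14.28% − 8.44%) / (1.73 − 0.92) = 5.84% / 0.81 = 7.2099%
R_f (intercept) = 8.44% − 0.92 × 7.2099% = 1.8069%
E(R_Fenwick) = R_f + β × MRP = 1.8069% + 0.74 × 7.2099% = 7.14%

7.14%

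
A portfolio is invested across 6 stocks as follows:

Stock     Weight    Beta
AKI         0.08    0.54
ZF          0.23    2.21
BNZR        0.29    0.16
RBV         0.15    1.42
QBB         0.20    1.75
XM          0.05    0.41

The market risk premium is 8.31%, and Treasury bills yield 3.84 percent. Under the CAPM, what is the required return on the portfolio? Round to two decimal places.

β_P = Σ w_i β_i = 0.08×0.54 + 0.23×2.21 + 0.29×0.16 + 0.15×1.42 + 0.20×1.75 + 0.05×0.41 = 1.1814
E(R_P) = R_f + β_P × MRP = 3.84% + 1.1814 × 8.31% = 13.66%

13.66%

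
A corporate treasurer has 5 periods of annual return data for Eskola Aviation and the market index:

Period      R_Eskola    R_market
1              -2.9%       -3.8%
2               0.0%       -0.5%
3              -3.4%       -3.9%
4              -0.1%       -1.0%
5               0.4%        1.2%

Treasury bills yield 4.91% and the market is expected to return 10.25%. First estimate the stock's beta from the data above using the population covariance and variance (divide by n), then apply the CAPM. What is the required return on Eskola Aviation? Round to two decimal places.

9.08%

Mean R_i = (-2.9 + 0.0 − 3.4 − 0.1 + 0.4) / 5 = -1.2000%
Mean R_m = (-3.8 − 0.5 − 3.9 − 1.0 + 1.2) / 5 = -1.6000%
Σ(R_i − R̄_i)(R_m − R̄_m) = 15.2600  ⇒  Cov = 15.2600 / 5 = 3.0520
Σ(R_m − R̄_m)² = 19.5400  ⇒  Var(R_m) = 19.5400 / 5 = 3.9080
β = Cov / Var(R_m) = 3.0520 / 3.9080 = 0.7810
MRP = 10.25% − 4.91% = 5.34%
E(R) = R_f + β × MRP = 4.91% + 0.7810 × 5.34% = 9.08%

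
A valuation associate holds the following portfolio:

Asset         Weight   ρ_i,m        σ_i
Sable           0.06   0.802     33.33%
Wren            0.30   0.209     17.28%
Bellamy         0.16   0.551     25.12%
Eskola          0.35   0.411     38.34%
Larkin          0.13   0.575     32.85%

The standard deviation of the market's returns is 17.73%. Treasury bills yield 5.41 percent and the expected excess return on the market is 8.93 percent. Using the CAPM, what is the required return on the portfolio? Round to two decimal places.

β_Sable = 0.802 × 33.33% / 17.73% = 1.5077
β_Wren = 0.209 × 17.28% / 17.73% = 0.2037
β_Bellamy = 0.551 × 25.12% / 17.73% = 0.7807
β_Eskola = 0.411 × 38.34% / 17.73% = 0.8888
β_Larkin = 0.575 × 32.85% / 17.73% = 1.0654
β_P = Σ w_i β_i = 0.06×1.5077 + 0.30×0.2037 + 0.16×0.7807 + 0.35×0.8888 + 0.13×1.0654 = 0.7261
E(R_P) = R_f + β_P × MRP = 5.41% + 0.7261 × 8.93% = 11.89%

11.89%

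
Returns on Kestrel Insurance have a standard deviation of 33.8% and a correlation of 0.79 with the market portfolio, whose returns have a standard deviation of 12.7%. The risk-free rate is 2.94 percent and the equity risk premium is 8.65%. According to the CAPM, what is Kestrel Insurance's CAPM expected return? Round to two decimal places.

β = ρ × σ_i / σ_m = 0.79 × 33.8% / 12.7% = 2.1025
E(R) = 2.94% + 2.1025 × 8.65% = 21.13%

21.13%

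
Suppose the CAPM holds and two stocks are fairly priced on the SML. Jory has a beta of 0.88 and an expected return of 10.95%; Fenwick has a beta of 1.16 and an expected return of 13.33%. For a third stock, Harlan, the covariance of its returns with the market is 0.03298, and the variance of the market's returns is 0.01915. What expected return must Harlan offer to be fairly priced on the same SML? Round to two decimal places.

MRP = (13.33% − 10.95%) / (1.16 − 0.88) = 8.5000%
R_f = 10.95% − 0.88 × 8.5000% = 3.4700%
β_Harlan = Cov / Var(R_m) = 0.03298 / 0.01915 = 1.7222
E(R_Harlan) = R_f + β × MRP = 3.4700% + 1.7222 × 8.5000% = 18.11%

18.11%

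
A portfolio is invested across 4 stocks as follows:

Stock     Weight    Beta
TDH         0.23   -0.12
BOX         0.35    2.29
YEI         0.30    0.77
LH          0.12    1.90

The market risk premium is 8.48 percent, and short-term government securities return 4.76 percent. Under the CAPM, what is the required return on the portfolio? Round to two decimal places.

β_P = Σ w_i β_i = 0.23×-0.12 + 0.35×2.29 + 0.30×0.77 + 0.12×1.90 = 1.2329
E(R_P) = R_f + β_P × MRP = 4.76% + 1.2329 × 8.48% = 15.21%

15.21%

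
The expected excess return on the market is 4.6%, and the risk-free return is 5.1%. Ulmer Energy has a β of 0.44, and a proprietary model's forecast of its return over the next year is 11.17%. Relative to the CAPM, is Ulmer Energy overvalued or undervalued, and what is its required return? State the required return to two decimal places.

Undervalued; required return 7.12%

Required return = R_f + β·MRP = 5.1% + 0.44 × 4.6% = 7.12%
Forecast 11.17% > required 7.12% → the stock plots above the SML → undervalued.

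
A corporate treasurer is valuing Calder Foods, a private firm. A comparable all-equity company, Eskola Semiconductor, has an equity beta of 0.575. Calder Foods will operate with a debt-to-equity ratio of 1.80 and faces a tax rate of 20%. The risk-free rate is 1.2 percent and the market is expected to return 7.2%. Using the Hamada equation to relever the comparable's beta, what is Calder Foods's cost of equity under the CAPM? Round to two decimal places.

9.62%

β_L = β_U × [1 + (1 − t)(D/E)] = 0.575 × [1 + (1 − 0.20) × 1.80]
    = 0.575 × [1 + 0.80 × 1.80] = 0.575 × 2.4400 = 1.4030
MRP = 7.2% − 1.2% = 6.00%
E(R) = R_f + β_L × MRP = 1.2% + 1.4030 × 6.0% = 9.62%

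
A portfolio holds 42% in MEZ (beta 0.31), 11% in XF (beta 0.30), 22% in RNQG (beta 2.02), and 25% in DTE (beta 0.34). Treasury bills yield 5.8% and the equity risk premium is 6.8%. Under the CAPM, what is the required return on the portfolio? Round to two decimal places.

10.51%

β_P = Σ w_i β_i = 0.42×0.31 + 0.11×0.30 + 0.22×2.02 + 0.25×0.34 = 0.6926
E(R_P) = R_f + β_P × MRP = 5.8% + 0.6926 × 6.8% = 10.51%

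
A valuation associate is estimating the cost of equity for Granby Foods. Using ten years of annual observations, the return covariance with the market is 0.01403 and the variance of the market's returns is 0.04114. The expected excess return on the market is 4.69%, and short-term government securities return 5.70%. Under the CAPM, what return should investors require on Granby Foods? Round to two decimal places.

7.30%

β = Cov(R_i, R_m) / Var(R_m) = 0.01403 / 0.04114 = 0.3410
E(R) = R_f + β × MRP = 5.70% + 0.3410 × 4.69% = 7.30%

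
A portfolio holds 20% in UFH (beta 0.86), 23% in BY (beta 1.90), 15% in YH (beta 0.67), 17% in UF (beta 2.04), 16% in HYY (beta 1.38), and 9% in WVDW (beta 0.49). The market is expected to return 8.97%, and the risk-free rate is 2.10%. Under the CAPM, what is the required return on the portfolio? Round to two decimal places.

β_P = Σ w_i β_i = 0.20×0.86 + 0.23×1.90 + 0.15×0.67 + 0.17×2.04 + 0.16×1.38 + 0.09×0.49 = 1.3212
MRP = 8.97% − 2.10% = 6.87%
E(R_P) = R_f + β_P × MRP = 2.10% + 1.3212 × 6.87% = 11.18%

11.18%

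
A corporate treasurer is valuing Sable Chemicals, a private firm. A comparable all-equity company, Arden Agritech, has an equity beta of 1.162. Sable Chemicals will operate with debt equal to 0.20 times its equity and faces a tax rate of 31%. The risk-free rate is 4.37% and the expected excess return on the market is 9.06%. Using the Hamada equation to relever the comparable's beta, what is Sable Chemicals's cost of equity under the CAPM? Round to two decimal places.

16.35%

β_L = β_U × [1 + (1 − t)(D/E)] = 1.162 × [1 + (1 − 0.31) × 0.20]
    = 1.162 × [1 + 0.69 × 0.20] = 1.162 × 1.1380 = 1.3224
E(R) = R_f + β_L × MRP = 4.37% + 1.3224 × 9.06% = 16.35%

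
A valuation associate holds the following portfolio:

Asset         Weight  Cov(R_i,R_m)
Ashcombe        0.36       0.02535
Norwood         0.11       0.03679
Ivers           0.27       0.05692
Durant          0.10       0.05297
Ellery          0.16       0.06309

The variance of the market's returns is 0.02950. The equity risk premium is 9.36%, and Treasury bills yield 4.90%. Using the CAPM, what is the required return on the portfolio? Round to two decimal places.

β_Ashcombe = 0.02535 / 0.02950 = 0.8593
β_Norwood = 0.03679 / 0.02950 = 1.2471
β_Ivers = 0.05692 / 0.02950 = 1.9295
β_Durant = 0.05297 / 0.02950 = 1.7956
β_Ellery = 0.06309 / 0.02950 = 2.1386
β_P = Σ w_i β_i = 0.36×0.8593 + 0.11×1.2471 + 0.27×1.9295 + 0.10×1.7956 + 0.16×2.1386 = 1.4892
E(R_P) = R_f + β_P × MRP = 4.90% + 1.4892 × 9.36% = 18.84%

18.84%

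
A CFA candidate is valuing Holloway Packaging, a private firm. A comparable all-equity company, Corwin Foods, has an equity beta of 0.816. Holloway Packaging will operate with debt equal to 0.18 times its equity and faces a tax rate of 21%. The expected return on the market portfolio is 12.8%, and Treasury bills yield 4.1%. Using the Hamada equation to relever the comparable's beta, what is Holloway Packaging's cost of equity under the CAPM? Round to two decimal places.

12.21%

β_L = β_U × [1 + (1 − t)(D/E)] = 0.816 × [1 + (1 − 0.21) × 0.18]
    = 0.816 × [1 + 0.79 × 0.18] = 0.816 × 1.1422 = 0.9320
MRP = 12.8% − 4.1% = 8.70%
E(R) = R_f + β_L × MRP = 4.1% + 0.9320 × 8.7% = 12.21%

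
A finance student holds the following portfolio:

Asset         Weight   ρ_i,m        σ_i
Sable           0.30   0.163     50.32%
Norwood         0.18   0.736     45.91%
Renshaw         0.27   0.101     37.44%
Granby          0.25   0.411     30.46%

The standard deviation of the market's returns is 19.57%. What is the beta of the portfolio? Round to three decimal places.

0.649

β_Sable = 0.163 × 50.32% / 19.57% = 0.4191
β_Norwood = 0.736 × 45.91% / 19.57% = 1.7266
β_Renshaw = 0.101 × 37.44% / 19.57% = 0.1932
β_Granby = 0.411 × 30.46% / 19.57% = 0.6397
β_P = Σ w_i β_i = 0.30×0.4191 + 0.18×1.7266 + 0.27×0.1932 + 0.25×0.6397 = 0.6486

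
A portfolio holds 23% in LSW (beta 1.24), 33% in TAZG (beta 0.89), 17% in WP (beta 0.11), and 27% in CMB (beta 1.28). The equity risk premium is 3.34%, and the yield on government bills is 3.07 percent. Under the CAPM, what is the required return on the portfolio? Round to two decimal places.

β_P = Σ w_i β_i = 0.23×1.24 + 0.33×0.89 + 0.17×0.11 + 0.27×1.28 = 0.9432
E(R_P) = R_f + β_P × MRP = 3.07% + 0.9432 × 3.34% = 6.22%

6.22%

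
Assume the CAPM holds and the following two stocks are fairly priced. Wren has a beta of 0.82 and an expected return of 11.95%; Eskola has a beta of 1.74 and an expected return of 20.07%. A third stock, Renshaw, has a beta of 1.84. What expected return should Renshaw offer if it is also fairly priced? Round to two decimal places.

MRP (SML slope) = (20.07% − 11.95%) / (1.74 − 0.82) = 8.12% / 0.92 = 8.8261%
R_f (intercept) = 11.95% − 0.82 × 8.8261% = 4.7126%
E(R_Renshaw) = R_f + β × MRP = 4.7126% + 1.84 × 8.8261% = 20.95%

20.95%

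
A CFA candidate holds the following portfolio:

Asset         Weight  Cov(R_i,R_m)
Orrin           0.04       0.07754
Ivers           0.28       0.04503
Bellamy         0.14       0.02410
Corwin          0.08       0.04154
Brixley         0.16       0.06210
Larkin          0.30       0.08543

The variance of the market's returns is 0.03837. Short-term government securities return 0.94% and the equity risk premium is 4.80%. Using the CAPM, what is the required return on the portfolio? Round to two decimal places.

β_Orrin = 0.07754 / 0.03837 = 2.0208
β_Ivers = 0.04503 / 0.03837 = 1.1736
β_Bellamy = 0.02410 / 0.03837 = 0.6281
β_Corwin = 0.04154 / 0.03837 = 1.0826
β_Brixley = 0.06210 / 0.03837 = 1.6185
β_Larkin = 0.08543 / 0.03837 = 2.2265
β_P = Σ w_i β_i = 0.04×2.0208 + 0.28×1.1736 + 0.14×0.6281 + 0.08×1.0826 + 0.16×1.6185 + 0.30×2.2265 = 1.5109
E(R_P) = R_f + β_P × MRP = 0.94% + 1.5109 × 4.80% = 8.19%

8.19%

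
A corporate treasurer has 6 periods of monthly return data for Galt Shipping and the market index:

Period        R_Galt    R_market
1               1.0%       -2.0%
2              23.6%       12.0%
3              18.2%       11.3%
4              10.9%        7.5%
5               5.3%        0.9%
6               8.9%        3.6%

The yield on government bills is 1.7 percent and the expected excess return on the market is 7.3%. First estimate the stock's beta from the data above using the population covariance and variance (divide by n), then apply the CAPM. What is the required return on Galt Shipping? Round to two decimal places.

Mean R_i = (1.0 + 23.6 + 18.2 + 10.9 + 5.3 + 8.9) / 6 = 11.3167%
Mean R_m = (-2.0 + 12.0 + 11.3 + 7.5 + 0.9 + 3.6) / 6 = 5.5500%
Σ(R_i − R̄_i)(R_m − R̄_m) = 228.5750  ⇒  Cov = 228.5750 / 6 = 38.0958
Σ(R_m − R̄_m)² = 160.8950  ⇒  Var(R_m) = 160.8950 / 6 = 26.8158
β = Cov / Var(R_m) = 38.0958 / 26.8158 = 1.4206
E(R) = R_f + β × MRP = 1.7% + 1.4206 × 7.3% = 12.07%

12.07%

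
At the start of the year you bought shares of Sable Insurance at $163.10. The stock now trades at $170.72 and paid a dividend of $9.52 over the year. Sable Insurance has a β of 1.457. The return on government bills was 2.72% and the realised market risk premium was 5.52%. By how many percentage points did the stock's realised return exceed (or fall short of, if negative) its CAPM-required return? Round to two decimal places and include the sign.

Realised HPR = (P1 + D1 − P0) / P0 = (170.72 + 9.52 − 163.10) / 163.10 = 17.14 / 163.10 = 10.5089%
CAPM required = R_f + β·MRP = 2.72% + 1.457 × 5.52% = 10.76264%
α = realised − required = 10.5089% − 10.76264% = -0.25%

-0.25%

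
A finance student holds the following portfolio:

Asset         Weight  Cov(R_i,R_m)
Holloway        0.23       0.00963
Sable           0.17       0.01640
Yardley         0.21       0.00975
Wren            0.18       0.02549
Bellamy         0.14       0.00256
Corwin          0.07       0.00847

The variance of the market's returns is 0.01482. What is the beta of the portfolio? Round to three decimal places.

β_Holloway = 0.00963 / 0.01482 = 0.6498
β_Sable = 0.01640 / 0.01482 = 1.1066
β_Yardley = 0.00975 / 0.01482 = 0.6579
β_Wren = 0.02549 / 0.01482 = 1.7200
β_Bellamy = 0.00256 / 0.01482 = 0.1727
β_Corwin = 0.00847 / 0.01482 = 0.5715
β_P = Σ w_i β_i = 0.23×0.6498 + 0.17×1.1066 + 0.21×0.6579 + 0.18×1.7200 + 0.14×0.1727 + 0.07×0.5715 = 0.8495

0.850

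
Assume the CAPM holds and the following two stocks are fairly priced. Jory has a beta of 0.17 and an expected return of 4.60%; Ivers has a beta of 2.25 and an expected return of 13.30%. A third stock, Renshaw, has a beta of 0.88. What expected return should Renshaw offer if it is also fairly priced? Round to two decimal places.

7.57%

MRP (SML slope) = (13.30% − 4.60%) / (2.25 − 0.17) = 8.70% / 2.08 = 4.1827%
R_f (intercept) = 4.60% − 0.17 × 4.1827% = 3.8889%
E(R_Renshaw) = R_f + β × MRP = 3.8889% + 0.88 × 4.1827% = 7.57%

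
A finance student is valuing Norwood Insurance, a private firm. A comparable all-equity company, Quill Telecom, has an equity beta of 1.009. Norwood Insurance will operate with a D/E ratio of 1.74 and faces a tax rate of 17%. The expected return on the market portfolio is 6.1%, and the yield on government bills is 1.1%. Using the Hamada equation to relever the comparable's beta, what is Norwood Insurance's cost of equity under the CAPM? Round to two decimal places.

13.43%

β_L = β_U × [1 + (1 − t)(D/E)] = 1.009 × [1 + (1 − 0.17) × 1.74]
    = 1.009 × [1 + 0.83 × 1.74] = 1.009 × 2.4442 = 2.4662
MRP = 6.1% − 1.1% = 5.00%
E(R) = R_f + β_L × MRP = 1.1% + 2.4662 × 5.0% = 13.43%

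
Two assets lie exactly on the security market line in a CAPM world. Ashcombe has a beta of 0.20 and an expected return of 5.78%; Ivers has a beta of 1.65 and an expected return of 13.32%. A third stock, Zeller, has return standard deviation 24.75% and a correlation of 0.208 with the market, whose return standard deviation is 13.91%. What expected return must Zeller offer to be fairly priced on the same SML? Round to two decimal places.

6.66%

MRP = (13.32% − 5.78%) / (1.65 − 0.20) = 5.2000%
R_f = 5.78% − 0.20 × 5.2000% = 4.7400%
β_Zeller = ρ·σ_i/σ_m = 0.208 × 24.75 / 13.91 = 0.3701
E(R_Zeller) = R_f + β × MRP = 4.7400% + 0.3701 × 5.2000% = 6.66%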